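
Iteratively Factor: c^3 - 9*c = (c)*(c^2 - 9) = c*(c - 3)*(c + 3)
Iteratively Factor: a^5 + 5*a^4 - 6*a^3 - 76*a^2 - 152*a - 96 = (a + 3)*(a^4 + 2*a^3 - 12*a^2 - 40*a - 32) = (a - 4)*(a + 3)*(a^3 + 6*a^2 + 12*a + 8) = (a - 4)*(a + 2)*(a + 3)*(a^2 + 4*a + 4) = (a - 4)*(a + 2)^2*(a + 3)*(a + 2)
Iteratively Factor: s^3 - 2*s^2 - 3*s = (s)*(s^2 - 2*s - 3) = s*(s + 1)*(s - 3)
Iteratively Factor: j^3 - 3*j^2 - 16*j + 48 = (j + 4)*(j^2 - 7*j + 12) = (j - 4)*(j + 4)*(j - 3)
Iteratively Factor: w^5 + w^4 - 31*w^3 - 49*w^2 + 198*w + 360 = (w + 2)*(w^4 - w^3 - 29*w^2 + 9*w + 180) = (w - 5)*(w + 2)*(w^3 + 4*w^2 - 9*w - 36) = (w - 5)*(w - 3)*(w + 2)*(w^2 + 7*w + 12) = (w - 5)*(w - 3)*(w + 2)*(w + 3)*(w + 4)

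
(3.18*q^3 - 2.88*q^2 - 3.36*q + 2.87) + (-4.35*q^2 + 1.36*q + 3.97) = 3.18*q^3 - 7.23*q^2 - 2.0*q + 6.84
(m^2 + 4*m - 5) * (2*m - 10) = 2*m^3 - 2*m^2 - 50*m + 50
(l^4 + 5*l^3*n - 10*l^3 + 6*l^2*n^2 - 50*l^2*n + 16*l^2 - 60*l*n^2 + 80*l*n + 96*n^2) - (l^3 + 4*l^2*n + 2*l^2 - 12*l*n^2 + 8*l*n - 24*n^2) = l^4 + 5*l^3*n - 11*l^3 + 6*l^2*n^2 - 54*l^2*n + 14*l^2 - 48*l*n^2 + 72*l*n + 120*n^2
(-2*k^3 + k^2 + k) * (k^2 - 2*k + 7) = -2*k^5 + 5*k^4 - 15*k^3 + 5*k^2 + 7*k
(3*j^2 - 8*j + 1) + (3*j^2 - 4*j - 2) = 6*j^2 - 12*j - 1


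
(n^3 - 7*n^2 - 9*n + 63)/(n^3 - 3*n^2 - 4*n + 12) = (n^2 - 4*n - 21)/(n^2 - 4)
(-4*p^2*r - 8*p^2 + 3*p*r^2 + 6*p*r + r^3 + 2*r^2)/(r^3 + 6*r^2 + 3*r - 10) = (-4*p^2 + 3*p*r + r^2)/(r^2 + 4*r - 5)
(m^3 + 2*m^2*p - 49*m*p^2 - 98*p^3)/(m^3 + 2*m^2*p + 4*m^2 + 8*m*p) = (m^2 - 49*p^2)/(m*(m + 4))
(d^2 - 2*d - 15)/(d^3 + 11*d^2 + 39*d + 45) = (d - 5)/(d^2 + 8*d + 15)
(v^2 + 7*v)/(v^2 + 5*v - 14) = v/(v - 2)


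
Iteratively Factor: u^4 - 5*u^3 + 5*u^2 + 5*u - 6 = (u + 1)*(u^3 - 6*u^2 + 11*u - 6) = (u - 2)*(u + 1)*(u^2 - 4*u + 3) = (u - 3)*(u - 2)*(u + 1)*(u - 1)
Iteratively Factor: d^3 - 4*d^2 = (d)*(d^2 - 4*d) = d^2*(d - 4)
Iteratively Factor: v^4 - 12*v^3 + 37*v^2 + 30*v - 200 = (v - 5)*(v^3 - 7*v^2 + 2*v + 40) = (v - 5)*(v - 4)*(v^2 - 3*v - 10) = (v - 5)^2*(v - 4)*(v + 2)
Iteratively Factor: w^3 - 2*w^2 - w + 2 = (w - 2)*(w^2 - 1) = (w - 2)*(w + 1)*(w - 1)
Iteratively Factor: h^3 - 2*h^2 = (h - 2)*(h^2) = h*(h - 2)*(h)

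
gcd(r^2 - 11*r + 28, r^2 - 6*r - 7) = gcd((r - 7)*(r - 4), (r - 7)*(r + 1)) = r - 7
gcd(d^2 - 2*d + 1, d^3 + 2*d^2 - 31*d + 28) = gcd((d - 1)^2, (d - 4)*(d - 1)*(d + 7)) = d - 1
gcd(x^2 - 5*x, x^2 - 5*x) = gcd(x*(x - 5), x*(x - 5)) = x^2 - 5*x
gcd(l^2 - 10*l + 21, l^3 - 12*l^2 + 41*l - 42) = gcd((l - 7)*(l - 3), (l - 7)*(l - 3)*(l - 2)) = l^2 - 10*l + 21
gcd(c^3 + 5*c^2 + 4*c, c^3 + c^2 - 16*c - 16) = c^2 + 5*c + 4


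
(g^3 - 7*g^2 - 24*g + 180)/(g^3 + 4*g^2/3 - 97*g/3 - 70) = 3*(g - 6)/(3*g + 7)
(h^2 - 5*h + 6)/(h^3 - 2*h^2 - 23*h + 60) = (h - 2)/(h^2 + h - 20)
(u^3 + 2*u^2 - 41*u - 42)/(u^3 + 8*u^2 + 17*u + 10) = (u^2 + u - 42)/(u^2 + 7*u + 10)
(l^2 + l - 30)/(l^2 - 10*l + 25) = (l + 6)/(l - 5)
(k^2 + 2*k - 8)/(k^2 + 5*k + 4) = (k - 2)/(k + 1)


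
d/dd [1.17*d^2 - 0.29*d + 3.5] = 2.34*d - 0.29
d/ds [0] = 0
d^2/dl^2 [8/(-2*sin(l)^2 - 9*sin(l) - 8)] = 8*(16*sin(l)^4 + 54*sin(l)^3 - 7*sin(l)^2 - 180*sin(l) - 130)/(9*sin(l) - cos(2*l) + 9)^3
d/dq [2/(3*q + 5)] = -6/(3*q + 5)^2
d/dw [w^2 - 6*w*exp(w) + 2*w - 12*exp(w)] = -6*w*exp(w) + 2*w - 18*exp(w) + 2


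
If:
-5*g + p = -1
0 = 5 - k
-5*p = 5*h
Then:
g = p/5 + 1/5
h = -p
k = 5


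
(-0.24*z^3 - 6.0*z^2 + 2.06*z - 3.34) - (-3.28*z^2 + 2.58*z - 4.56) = -0.24*z^3 - 2.72*z^2 - 0.52*z + 1.22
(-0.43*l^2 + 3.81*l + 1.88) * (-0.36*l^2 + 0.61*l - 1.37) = 0.1548*l^4 - 1.6339*l^3 + 2.2364*l^2 - 4.0729*l - 2.5756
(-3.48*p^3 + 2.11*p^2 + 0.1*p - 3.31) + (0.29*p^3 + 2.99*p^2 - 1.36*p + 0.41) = -3.19*p^3 + 5.1*p^2 - 1.26*p - 2.9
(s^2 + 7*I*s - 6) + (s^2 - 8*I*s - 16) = 2*s^2 - I*s - 22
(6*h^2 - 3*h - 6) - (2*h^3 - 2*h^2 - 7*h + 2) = -2*h^3 + 8*h^2 + 4*h - 8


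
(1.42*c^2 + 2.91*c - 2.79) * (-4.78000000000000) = -6.7876*c^2 - 13.9098*c + 13.3362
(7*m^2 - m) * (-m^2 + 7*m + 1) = -7*m^4 + 50*m^3 - m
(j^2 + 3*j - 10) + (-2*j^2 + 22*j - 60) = -j^2 + 25*j - 70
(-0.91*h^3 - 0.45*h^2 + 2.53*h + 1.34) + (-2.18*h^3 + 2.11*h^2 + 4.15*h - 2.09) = -3.09*h^3 + 1.66*h^2 + 6.68*h - 0.75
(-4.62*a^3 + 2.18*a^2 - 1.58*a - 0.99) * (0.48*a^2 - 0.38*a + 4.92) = -2.2176*a^5 + 2.802*a^4 - 24.3172*a^3 + 10.8508*a^2 - 7.3974*a - 4.8708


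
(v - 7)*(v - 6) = v^2 - 13*v + 42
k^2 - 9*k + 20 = (k - 5)*(k - 4)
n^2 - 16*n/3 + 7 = (n - 3)*(n - 7/3)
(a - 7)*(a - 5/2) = a^2 - 19*a/2 + 35/2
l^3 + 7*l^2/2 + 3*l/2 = l*(l + 1/2)*(l + 3)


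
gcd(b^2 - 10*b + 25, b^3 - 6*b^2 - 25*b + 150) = b - 5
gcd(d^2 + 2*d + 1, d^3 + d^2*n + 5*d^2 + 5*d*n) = 1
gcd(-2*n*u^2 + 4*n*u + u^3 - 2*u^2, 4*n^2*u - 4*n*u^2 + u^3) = -2*n*u + u^2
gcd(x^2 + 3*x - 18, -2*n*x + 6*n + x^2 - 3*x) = x - 3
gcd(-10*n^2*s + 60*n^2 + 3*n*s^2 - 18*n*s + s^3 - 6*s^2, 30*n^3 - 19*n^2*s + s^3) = -10*n^2 + 3*n*s + s^2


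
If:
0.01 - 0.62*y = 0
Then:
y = 0.02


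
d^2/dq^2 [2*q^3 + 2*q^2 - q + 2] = 12*q + 4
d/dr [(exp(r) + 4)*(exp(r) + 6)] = 2*(exp(r) + 5)*exp(r)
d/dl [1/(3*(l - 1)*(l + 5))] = 2*(-l - 2)/(3*(l^4 + 8*l^3 + 6*l^2 - 40*l + 25))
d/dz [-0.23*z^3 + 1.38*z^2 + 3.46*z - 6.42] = -0.69*z^2 + 2.76*z + 3.46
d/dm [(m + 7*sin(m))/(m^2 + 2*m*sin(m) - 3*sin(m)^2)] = (5*m^2*cos(m) - m^2 - 14*m*sin(m) + 3*m*sin(2*m) + 21*cos(m)/4 + 17*cos(2*m)/2 - 21*cos(3*m)/4 - 17/2)/((m - sin(m))^2*(m + 3*sin(m))^2)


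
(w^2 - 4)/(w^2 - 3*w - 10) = (w - 2)/(w - 5)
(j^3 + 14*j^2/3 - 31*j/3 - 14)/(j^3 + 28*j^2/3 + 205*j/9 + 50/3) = 3*(3*j^2 - 4*j - 7)/(9*j^2 + 30*j + 25)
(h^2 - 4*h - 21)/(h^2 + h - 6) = (h - 7)/(h - 2)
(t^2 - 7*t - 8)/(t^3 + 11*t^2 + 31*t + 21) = (t - 8)/(t^2 + 10*t + 21)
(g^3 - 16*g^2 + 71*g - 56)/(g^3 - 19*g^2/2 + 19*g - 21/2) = 2*(g - 8)/(2*g - 3)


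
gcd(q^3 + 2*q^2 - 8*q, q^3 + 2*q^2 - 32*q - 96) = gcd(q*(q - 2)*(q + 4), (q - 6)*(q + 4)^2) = q + 4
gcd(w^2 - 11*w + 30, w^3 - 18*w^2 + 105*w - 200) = w - 5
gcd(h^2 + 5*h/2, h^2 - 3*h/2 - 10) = h + 5/2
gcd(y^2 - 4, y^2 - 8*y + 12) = y - 2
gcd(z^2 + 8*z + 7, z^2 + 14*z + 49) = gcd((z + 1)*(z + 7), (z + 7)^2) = z + 7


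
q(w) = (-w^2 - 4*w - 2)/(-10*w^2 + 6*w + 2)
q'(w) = (-2*w - 4)/(-10*w^2 + 6*w + 2) + (20*w - 6)*(-w^2 - 4*w - 2)/(-10*w^2 + 6*w + 2)^2 = (-23*w^2 - 22*w + 2)/(2*(25*w^4 - 30*w^3 - w^2 + 6*w + 1))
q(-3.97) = 0.01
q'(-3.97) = -0.02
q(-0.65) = -0.03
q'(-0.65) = 0.35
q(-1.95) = -0.04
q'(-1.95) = -0.04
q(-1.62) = -0.05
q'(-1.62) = -0.04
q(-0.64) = -0.03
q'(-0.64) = 0.38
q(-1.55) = -0.06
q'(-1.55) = -0.04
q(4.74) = 0.22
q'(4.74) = -0.03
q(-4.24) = 0.01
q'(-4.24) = -0.02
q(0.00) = -1.00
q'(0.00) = 1.00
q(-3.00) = -0.00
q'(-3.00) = -0.02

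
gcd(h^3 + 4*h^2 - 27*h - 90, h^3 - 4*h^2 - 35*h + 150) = h^2 + h - 30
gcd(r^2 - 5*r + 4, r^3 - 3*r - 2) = 1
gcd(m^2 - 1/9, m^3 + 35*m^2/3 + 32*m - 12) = m - 1/3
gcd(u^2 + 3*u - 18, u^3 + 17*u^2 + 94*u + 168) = u + 6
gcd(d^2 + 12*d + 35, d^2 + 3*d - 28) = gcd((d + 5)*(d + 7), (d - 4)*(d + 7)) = d + 7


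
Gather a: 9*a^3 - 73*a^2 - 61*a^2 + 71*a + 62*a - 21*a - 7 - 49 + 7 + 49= 9*a^3 - 134*a^2 + 112*a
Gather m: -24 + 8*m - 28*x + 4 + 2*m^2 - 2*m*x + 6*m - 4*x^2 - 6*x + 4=2*m^2 + m*(14 - 2*x) - 4*x^2 - 34*x - 16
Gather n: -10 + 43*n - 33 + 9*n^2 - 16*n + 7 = 9*n^2 + 27*n - 36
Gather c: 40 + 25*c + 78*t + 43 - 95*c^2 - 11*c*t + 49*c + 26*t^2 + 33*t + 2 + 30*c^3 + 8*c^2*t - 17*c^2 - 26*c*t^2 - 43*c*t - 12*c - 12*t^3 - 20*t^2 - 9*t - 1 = 30*c^3 + c^2*(8*t - 112) + c*(-26*t^2 - 54*t + 62) - 12*t^3 + 6*t^2 + 102*t + 84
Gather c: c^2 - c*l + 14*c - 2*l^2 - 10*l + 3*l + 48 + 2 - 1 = c^2 + c*(14 - l) - 2*l^2 - 7*l + 49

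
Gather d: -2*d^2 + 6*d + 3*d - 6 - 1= -2*d^2 + 9*d - 7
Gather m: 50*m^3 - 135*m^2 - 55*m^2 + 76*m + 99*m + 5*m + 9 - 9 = 50*m^3 - 190*m^2 + 180*m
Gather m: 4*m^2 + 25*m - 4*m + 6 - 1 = 4*m^2 + 21*m + 5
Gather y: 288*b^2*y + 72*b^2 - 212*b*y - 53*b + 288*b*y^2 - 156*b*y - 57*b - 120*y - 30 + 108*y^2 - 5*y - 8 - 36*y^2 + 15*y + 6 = 72*b^2 - 110*b + y^2*(288*b + 72) + y*(288*b^2 - 368*b - 110) - 32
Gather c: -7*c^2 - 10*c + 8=-7*c^2 - 10*c + 8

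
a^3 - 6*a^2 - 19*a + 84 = (a - 7)*(a - 3)*(a + 4)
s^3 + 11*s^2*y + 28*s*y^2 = s*(s + 4*y)*(s + 7*y)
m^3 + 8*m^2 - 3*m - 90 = (m - 3)*(m + 5)*(m + 6)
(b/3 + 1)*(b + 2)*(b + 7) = b^3/3 + 4*b^2 + 41*b/3 + 14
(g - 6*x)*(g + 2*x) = g^2 - 4*g*x - 12*x^2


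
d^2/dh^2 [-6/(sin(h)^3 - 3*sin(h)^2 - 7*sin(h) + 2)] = 6*(9*sin(h)^6 - 33*sin(h)^5 + 10*sin(h)^4 + 93*sin(h)^3 + 61*sin(h)^2 - 100*sin(h) - 110)/(sin(h)^3 - 3*sin(h)^2 - 7*sin(h) + 2)^3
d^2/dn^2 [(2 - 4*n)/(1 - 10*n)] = -320/(10*n - 1)^3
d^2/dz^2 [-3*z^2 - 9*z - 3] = -6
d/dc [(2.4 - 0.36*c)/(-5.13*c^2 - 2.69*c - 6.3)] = (-1.8468*c^2 + 24.624*c + 8.724)/(26.3169*c^4 + 27.5994*c^3 + 71.8741*c^2 + 33.894*c + 39.69)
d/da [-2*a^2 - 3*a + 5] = -4*a - 3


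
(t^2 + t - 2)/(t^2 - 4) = (t - 1)/(t - 2)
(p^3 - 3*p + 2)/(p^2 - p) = p + 1 - 2/p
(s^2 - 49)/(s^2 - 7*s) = (s + 7)/s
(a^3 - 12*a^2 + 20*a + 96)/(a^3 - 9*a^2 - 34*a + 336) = (a^2 - 4*a - 12)/(a^2 - a - 42)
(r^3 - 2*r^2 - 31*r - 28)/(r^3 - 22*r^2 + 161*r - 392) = (r^2 + 5*r + 4)/(r^2 - 15*r + 56)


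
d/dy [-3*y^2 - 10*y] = -6*y - 10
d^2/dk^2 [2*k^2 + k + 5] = 4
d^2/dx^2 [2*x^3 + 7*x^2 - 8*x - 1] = 12*x + 14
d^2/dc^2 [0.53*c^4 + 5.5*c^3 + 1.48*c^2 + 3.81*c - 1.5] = 6.36*c^2 + 33.0*c + 2.96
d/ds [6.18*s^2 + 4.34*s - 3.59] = 12.36*s + 4.34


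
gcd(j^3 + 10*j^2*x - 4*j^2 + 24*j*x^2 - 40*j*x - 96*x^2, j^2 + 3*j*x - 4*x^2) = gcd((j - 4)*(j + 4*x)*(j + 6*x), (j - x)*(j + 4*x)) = j + 4*x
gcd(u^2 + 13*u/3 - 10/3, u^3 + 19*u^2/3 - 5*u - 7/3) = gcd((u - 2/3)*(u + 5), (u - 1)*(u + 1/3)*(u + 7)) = 1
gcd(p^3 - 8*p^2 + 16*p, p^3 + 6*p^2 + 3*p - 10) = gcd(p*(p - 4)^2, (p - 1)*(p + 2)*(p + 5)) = 1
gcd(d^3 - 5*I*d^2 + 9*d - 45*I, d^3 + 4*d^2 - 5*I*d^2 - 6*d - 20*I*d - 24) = d - 3*I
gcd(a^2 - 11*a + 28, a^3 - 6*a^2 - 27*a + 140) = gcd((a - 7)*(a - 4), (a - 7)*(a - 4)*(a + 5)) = a^2 - 11*a + 28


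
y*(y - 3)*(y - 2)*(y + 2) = y^4 - 3*y^3 - 4*y^2 + 12*y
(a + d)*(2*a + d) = 2*a^2 + 3*a*d + d^2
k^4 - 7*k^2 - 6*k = k*(k - 3)*(k + 1)*(k + 2)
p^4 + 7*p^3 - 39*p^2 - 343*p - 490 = (p - 7)*(p + 2)*(p + 5)*(p + 7)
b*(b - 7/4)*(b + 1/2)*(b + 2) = b^4 + 3*b^3/4 - 27*b^2/8 - 7*b/4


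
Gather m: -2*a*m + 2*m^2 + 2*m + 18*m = 2*m^2 + m*(20 - 2*a)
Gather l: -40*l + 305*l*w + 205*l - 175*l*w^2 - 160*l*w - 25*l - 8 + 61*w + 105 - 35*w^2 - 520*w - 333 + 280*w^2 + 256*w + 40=l*(-175*w^2 + 145*w + 140) + 245*w^2 - 203*w - 196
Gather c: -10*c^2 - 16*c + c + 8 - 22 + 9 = -10*c^2 - 15*c - 5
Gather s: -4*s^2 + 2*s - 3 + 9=-4*s^2 + 2*s + 6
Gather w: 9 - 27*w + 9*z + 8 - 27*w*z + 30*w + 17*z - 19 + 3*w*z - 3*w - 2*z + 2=-24*w*z + 24*z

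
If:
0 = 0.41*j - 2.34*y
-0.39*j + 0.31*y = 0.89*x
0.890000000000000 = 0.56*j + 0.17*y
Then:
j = 1.51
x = -0.57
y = 0.26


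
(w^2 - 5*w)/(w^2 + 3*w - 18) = w*(w - 5)/(w^2 + 3*w - 18)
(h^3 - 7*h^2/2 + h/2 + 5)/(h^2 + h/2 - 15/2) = (h^2 - h - 2)/(h + 3)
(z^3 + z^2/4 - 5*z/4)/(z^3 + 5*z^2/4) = (z - 1)/z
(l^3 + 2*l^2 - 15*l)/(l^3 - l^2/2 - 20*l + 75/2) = 2*l/(2*l - 5)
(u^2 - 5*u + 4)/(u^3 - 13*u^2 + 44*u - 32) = 1/(u - 8)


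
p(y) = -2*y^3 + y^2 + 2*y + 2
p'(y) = -6*y^2 + 2*y + 2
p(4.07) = -108.13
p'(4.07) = -89.25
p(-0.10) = 1.81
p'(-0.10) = 1.74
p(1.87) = -3.84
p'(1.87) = -15.24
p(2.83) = -29.66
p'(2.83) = -40.39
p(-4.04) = 142.12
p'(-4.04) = -104.01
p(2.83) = -29.66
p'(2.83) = -40.39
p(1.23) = 2.25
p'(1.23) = -4.62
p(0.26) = 2.55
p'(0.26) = 2.11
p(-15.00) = 6947.00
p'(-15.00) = -1378.00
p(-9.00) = 1523.00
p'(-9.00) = -502.00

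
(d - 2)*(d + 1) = d^2 - d - 2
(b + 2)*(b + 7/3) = b^2 + 13*b/3 + 14/3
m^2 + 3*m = m*(m + 3)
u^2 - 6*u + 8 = (u - 4)*(u - 2)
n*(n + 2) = n^2 + 2*n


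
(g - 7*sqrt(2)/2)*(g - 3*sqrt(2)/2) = g^2 - 5*sqrt(2)*g + 21/2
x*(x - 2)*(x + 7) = x^3 + 5*x^2 - 14*x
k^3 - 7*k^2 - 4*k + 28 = (k - 7)*(k - 2)*(k + 2)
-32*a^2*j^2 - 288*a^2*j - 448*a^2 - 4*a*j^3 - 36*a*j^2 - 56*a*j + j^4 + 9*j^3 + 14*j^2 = (-8*a + j)*(4*a + j)*(j + 2)*(j + 7)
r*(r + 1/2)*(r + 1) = r^3 + 3*r^2/2 + r/2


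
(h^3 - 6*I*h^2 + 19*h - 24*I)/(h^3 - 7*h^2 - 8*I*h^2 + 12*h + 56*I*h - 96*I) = (h^2 + 2*I*h + 3)/(h^2 - 7*h + 12)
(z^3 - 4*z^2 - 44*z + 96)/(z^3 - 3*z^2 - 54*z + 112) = (z + 6)/(z + 7)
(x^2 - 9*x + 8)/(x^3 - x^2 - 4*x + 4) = (x - 8)/(x^2 - 4)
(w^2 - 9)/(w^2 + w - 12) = (w + 3)/(w + 4)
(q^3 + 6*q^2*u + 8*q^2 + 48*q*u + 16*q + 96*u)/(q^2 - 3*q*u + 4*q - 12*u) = (q^2 + 6*q*u + 4*q + 24*u)/(q - 3*u)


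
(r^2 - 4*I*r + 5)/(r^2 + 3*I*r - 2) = (r - 5*I)/(r + 2*I)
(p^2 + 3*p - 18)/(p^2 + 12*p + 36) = (p - 3)/(p + 6)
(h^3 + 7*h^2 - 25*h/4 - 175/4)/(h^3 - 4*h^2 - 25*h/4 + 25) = (h + 7)/(h - 4)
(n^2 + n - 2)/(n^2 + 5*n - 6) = (n + 2)/(n + 6)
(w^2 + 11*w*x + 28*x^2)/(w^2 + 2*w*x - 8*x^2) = (-w - 7*x)/(-w + 2*x)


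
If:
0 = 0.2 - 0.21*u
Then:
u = 0.95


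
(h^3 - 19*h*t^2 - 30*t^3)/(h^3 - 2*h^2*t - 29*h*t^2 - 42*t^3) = (-h + 5*t)/(-h + 7*t)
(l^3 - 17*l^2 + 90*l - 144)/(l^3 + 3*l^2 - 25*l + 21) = (l^2 - 14*l + 48)/(l^2 + 6*l - 7)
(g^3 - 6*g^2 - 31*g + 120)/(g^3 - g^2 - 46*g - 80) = (g - 3)/(g + 2)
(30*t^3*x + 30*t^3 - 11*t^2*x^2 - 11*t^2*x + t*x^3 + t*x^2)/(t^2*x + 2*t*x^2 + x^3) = t*(30*t^2*x + 30*t^2 - 11*t*x^2 - 11*t*x + x^3 + x^2)/(x*(t^2 + 2*t*x + x^2))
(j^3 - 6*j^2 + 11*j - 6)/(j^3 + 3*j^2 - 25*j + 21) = (j - 2)/(j + 7)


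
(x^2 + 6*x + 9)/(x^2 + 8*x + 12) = (x^2 + 6*x + 9)/(x^2 + 8*x + 12)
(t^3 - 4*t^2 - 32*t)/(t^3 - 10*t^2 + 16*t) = (t + 4)/(t - 2)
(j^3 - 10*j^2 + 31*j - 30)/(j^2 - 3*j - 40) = (-j^3 + 10*j^2 - 31*j + 30)/(-j^2 + 3*j + 40)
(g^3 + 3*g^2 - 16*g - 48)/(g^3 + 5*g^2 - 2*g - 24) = (g - 4)/(g - 2)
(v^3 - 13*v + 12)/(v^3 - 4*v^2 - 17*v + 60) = (v - 1)/(v - 5)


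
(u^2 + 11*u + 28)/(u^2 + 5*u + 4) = (u + 7)/(u + 1)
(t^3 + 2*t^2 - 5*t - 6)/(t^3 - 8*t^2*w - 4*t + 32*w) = (t^2 + 4*t + 3)/(t^2 - 8*t*w + 2*t - 16*w)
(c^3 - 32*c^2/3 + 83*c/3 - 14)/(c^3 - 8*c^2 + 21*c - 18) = (3*c^2 - 23*c + 14)/(3*(c^2 - 5*c + 6))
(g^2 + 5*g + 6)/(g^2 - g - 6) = (g + 3)/(g - 3)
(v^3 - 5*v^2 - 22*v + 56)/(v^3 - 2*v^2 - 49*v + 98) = (v + 4)/(v + 7)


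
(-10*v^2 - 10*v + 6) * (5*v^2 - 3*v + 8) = -50*v^4 - 20*v^3 - 20*v^2 - 98*v + 48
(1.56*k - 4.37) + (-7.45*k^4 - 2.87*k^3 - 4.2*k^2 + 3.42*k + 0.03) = -7.45*k^4 - 2.87*k^3 - 4.2*k^2 + 4.98*k - 4.34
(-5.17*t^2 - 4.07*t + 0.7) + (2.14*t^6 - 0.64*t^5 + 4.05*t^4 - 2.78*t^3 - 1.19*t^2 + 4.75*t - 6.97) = 2.14*t^6 - 0.64*t^5 + 4.05*t^4 - 2.78*t^3 - 6.36*t^2 + 0.68*t - 6.27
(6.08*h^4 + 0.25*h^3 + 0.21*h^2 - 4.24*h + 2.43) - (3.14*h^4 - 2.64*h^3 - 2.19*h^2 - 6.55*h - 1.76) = 2.94*h^4 + 2.89*h^3 + 2.4*h^2 + 2.31*h + 4.19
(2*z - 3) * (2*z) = 4*z^2 - 6*z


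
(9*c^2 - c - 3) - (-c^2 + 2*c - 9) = 10*c^2 - 3*c + 6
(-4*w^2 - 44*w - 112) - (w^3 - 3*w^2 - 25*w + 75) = -w^3 - w^2 - 19*w - 187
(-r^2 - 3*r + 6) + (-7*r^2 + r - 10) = -8*r^2 - 2*r - 4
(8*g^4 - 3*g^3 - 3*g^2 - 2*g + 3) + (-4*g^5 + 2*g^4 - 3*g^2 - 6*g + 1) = -4*g^5 + 10*g^4 - 3*g^3 - 6*g^2 - 8*g + 4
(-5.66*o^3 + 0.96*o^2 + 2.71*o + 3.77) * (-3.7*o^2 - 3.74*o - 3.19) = 20.942*o^5 + 17.6164*o^4 + 4.438*o^3 - 27.1468*o^2 - 22.7447*o - 12.0263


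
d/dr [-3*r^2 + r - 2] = 1 - 6*r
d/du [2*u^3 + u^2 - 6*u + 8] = 6*u^2 + 2*u - 6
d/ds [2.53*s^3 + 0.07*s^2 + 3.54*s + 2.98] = 7.59*s^2 + 0.14*s + 3.54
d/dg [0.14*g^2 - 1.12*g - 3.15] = 0.28*g - 1.12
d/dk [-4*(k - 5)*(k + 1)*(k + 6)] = -12*k^2 - 16*k + 116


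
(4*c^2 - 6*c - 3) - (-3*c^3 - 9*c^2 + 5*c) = 3*c^3 + 13*c^2 - 11*c - 3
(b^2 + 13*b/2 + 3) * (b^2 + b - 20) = b^4 + 15*b^3/2 - 21*b^2/2 - 127*b - 60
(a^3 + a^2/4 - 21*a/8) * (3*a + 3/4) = 3*a^4 + 3*a^3/2 - 123*a^2/16 - 63*a/32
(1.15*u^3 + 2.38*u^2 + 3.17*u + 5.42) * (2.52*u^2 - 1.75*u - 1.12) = 2.898*u^5 + 3.9851*u^4 + 2.5354*u^3 + 5.4453*u^2 - 13.0354*u - 6.0704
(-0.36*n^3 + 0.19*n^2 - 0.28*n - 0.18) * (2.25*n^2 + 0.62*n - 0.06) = -0.81*n^5 + 0.2043*n^4 - 0.4906*n^3 - 0.59*n^2 - 0.0948*n + 0.0108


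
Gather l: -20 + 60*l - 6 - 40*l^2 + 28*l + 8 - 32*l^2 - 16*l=-72*l^2 + 72*l - 18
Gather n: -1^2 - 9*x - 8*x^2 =-8*x^2 - 9*x - 1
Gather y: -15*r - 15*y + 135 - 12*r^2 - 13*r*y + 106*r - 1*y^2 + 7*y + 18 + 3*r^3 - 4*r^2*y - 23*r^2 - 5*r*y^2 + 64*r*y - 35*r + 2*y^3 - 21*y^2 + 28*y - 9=3*r^3 - 35*r^2 + 56*r + 2*y^3 + y^2*(-5*r - 22) + y*(-4*r^2 + 51*r + 20) + 144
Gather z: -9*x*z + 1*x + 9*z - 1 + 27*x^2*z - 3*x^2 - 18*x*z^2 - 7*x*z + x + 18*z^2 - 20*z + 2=-3*x^2 + 2*x + z^2*(18 - 18*x) + z*(27*x^2 - 16*x - 11) + 1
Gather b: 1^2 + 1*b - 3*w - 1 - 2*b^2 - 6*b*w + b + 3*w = -2*b^2 + b*(2 - 6*w)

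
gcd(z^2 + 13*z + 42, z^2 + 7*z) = z + 7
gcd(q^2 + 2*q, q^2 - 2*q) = q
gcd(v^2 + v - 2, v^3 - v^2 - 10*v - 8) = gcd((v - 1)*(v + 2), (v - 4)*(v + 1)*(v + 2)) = v + 2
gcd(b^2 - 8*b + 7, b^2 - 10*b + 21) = b - 7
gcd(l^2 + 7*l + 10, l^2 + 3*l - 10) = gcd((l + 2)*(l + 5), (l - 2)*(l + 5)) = l + 5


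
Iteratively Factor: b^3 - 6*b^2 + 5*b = (b)*(b^2 - 6*b + 5) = b*(b - 5)*(b - 1)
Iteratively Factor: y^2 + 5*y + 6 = (y + 3)*(y + 2)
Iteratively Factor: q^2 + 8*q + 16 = (q + 4)*(q + 4)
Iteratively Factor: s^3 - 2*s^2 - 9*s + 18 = (s - 2)*(s^2 - 9) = (s - 2)*(s + 3)*(s - 3)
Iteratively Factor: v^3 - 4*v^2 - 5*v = (v - 5)*(v^2 + v) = (v - 5)*(v + 1)*(v)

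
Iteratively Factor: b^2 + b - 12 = (b + 4)*(b - 3)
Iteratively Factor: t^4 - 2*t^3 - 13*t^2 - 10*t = (t)*(t^3 - 2*t^2 - 13*t - 10) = t*(t + 1)*(t^2 - 3*t - 10) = t*(t + 1)*(t + 2)*(t - 5)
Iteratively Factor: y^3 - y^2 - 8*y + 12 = (y - 2)*(y^2 + y - 6) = (y - 2)*(y + 3)*(y - 2)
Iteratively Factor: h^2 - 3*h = (h)*(h - 3)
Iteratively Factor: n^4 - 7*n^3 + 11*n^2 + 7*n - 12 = (n + 1)*(n^3 - 8*n^2 + 19*n - 12) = (n - 4)*(n + 1)*(n^2 - 4*n + 3) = (n - 4)*(n - 3)*(n + 1)*(n - 1)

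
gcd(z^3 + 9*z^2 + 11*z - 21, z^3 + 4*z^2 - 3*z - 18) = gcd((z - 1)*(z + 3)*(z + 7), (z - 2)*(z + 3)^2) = z + 3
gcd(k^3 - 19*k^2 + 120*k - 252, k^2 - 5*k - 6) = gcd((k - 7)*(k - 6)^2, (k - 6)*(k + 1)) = k - 6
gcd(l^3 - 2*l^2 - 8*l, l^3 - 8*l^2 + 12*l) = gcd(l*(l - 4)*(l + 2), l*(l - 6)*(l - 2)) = l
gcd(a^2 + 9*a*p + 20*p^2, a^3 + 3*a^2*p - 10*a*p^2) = a + 5*p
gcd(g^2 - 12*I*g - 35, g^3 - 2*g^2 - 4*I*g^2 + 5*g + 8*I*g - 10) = g - 5*I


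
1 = 1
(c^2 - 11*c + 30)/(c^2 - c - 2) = (-c^2 + 11*c - 30)/(-c^2 + c + 2)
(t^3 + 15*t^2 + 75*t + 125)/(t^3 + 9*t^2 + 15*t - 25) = (t + 5)/(t - 1)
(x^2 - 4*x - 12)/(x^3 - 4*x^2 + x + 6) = (x^2 - 4*x - 12)/(x^3 - 4*x^2 + x + 6)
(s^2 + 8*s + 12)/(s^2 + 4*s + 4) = (s + 6)/(s + 2)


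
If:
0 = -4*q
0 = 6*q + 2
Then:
No Solution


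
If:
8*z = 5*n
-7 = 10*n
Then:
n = -7/10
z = -7/16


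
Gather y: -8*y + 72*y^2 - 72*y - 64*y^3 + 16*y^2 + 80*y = -64*y^3 + 88*y^2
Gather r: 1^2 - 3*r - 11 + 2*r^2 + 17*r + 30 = 2*r^2 + 14*r + 20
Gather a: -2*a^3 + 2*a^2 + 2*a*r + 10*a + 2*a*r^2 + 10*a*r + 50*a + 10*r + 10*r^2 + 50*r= -2*a^3 + 2*a^2 + a*(2*r^2 + 12*r + 60) + 10*r^2 + 60*r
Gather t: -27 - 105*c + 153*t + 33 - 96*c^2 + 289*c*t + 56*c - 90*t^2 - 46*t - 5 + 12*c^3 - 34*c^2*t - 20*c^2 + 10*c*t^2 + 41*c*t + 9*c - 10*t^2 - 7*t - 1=12*c^3 - 116*c^2 - 40*c + t^2*(10*c - 100) + t*(-34*c^2 + 330*c + 100)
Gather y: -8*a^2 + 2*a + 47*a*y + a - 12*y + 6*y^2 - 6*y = -8*a^2 + 3*a + 6*y^2 + y*(47*a - 18)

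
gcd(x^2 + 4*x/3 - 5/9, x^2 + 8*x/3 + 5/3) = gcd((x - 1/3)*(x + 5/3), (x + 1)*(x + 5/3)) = x + 5/3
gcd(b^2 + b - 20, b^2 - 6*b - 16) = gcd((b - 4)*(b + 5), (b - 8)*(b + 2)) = 1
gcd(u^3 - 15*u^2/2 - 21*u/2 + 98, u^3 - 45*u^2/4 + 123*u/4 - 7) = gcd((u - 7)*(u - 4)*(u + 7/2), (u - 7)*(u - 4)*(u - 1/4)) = u^2 - 11*u + 28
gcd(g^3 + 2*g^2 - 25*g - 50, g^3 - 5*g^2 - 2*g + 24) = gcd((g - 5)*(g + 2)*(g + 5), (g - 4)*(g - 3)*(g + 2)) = g + 2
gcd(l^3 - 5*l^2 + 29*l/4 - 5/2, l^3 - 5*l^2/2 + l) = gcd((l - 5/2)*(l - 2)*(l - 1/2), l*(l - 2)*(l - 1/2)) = l^2 - 5*l/2 + 1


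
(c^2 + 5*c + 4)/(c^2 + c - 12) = (c + 1)/(c - 3)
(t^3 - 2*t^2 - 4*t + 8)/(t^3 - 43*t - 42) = (-t^3 + 2*t^2 + 4*t - 8)/(-t^3 + 43*t + 42)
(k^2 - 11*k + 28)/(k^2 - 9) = (k^2 - 11*k + 28)/(k^2 - 9)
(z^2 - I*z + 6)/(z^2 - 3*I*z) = (z + 2*I)/z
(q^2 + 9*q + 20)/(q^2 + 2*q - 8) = (q + 5)/(q - 2)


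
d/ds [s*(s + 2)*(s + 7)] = 3*s^2 + 18*s + 14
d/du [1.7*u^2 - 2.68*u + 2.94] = 3.4*u - 2.68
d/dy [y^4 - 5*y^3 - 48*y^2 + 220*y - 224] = 4*y^3 - 15*y^2 - 96*y + 220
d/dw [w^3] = 3*w^2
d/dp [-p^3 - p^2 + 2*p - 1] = -3*p^2 - 2*p + 2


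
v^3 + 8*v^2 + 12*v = v*(v + 2)*(v + 6)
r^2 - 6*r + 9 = (r - 3)^2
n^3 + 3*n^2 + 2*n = n*(n + 1)*(n + 2)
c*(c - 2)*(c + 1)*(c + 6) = c^4 + 5*c^3 - 8*c^2 - 12*c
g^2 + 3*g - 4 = (g - 1)*(g + 4)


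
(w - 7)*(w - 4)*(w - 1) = w^3 - 12*w^2 + 39*w - 28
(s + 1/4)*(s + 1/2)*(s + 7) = s^3 + 31*s^2/4 + 43*s/8 + 7/8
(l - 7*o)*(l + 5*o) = l^2 - 2*l*o - 35*o^2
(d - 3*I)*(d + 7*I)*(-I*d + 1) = -I*d^3 + 5*d^2 - 17*I*d + 21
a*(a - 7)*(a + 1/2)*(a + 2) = a^4 - 9*a^3/2 - 33*a^2/2 - 7*a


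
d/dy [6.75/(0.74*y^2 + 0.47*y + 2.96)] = (-9.99*y - 3.1725)/(0.74*y^2 + 0.47*y + 2.96)^2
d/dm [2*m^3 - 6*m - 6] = 6*m^2 - 6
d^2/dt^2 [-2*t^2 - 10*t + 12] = -4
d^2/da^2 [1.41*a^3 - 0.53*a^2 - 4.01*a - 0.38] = 8.46*a - 1.06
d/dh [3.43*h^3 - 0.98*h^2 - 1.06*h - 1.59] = 10.29*h^2 - 1.96*h - 1.06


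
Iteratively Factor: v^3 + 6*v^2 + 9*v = (v + 3)*(v^2 + 3*v) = v*(v + 3)*(v + 3)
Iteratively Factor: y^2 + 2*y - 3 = (y + 3)*(y - 1)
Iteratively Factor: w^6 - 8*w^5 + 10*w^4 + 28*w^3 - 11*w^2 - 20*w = (w)*(w^5 - 8*w^4 + 10*w^3 + 28*w^2 - 11*w - 20) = w*(w - 4)*(w^4 - 4*w^3 - 6*w^2 + 4*w + 5) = w*(w - 5)*(w - 4)*(w^3 + w^2 - w - 1) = w*(w - 5)*(w - 4)*(w - 1)*(w^2 + 2*w + 1) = w*(w - 5)*(w - 4)*(w - 1)*(w + 1)*(w + 1)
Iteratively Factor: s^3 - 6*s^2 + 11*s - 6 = (s - 3)*(s^2 - 3*s + 2) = (s - 3)*(s - 1)*(s - 2)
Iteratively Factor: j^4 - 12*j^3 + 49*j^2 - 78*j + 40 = (j - 1)*(j^3 - 11*j^2 + 38*j - 40) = (j - 2)*(j - 1)*(j^2 - 9*j + 20) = (j - 4)*(j - 2)*(j - 1)*(j - 5)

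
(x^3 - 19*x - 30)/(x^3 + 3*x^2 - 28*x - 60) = (x + 3)/(x + 6)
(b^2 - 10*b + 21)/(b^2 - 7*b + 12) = (b - 7)/(b - 4)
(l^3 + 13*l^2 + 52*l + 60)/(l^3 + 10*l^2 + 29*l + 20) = (l^2 + 8*l + 12)/(l^2 + 5*l + 4)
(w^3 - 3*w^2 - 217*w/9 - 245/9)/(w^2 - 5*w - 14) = (w^2 + 4*w + 35/9)/(w + 2)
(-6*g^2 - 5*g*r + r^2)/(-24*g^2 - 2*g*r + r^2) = (g + r)/(4*g + r)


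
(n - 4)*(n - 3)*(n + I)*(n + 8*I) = n^4 - 7*n^3 + 9*I*n^3 + 4*n^2 - 63*I*n^2 + 56*n + 108*I*n - 96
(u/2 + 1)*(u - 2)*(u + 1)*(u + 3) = u^4/2 + 2*u^3 - u^2/2 - 8*u - 6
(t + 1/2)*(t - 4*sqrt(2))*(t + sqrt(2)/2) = t^3 - 7*sqrt(2)*t^2/2 + t^2/2 - 4*t - 7*sqrt(2)*t/4 - 2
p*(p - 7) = p^2 - 7*p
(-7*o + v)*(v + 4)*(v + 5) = -7*o*v^2 - 63*o*v - 140*o + v^3 + 9*v^2 + 20*v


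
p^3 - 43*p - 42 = (p - 7)*(p + 1)*(p + 6)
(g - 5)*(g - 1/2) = g^2 - 11*g/2 + 5/2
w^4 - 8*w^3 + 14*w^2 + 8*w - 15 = (w - 5)*(w - 3)*(w - 1)*(w + 1)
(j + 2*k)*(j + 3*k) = j^2 + 5*j*k + 6*k^2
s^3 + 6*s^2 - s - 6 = (s - 1)*(s + 1)*(s + 6)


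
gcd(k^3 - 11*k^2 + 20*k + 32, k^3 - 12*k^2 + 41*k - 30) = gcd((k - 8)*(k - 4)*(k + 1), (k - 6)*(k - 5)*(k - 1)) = 1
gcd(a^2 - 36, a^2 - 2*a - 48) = a + 6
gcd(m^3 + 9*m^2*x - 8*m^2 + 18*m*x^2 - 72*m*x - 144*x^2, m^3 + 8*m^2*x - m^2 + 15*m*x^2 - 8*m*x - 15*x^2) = m + 3*x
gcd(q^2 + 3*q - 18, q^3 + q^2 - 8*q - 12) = q - 3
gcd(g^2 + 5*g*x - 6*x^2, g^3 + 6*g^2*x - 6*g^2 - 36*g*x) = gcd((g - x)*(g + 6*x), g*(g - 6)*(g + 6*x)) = g + 6*x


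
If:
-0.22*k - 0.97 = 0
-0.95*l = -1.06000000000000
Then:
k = -4.41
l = 1.12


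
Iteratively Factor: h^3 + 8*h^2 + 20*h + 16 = (h + 4)*(h^2 + 4*h + 4) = (h + 2)*(h + 4)*(h + 2)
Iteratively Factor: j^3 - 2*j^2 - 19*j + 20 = (j - 1)*(j^2 - j - 20) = (j - 1)*(j + 4)*(j - 5)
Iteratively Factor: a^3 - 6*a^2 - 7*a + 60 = (a + 3)*(a^2 - 9*a + 20) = (a - 5)*(a + 3)*(a - 4)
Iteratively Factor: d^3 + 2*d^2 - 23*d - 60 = (d + 4)*(d^2 - 2*d - 15) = (d + 3)*(d + 4)*(d - 5)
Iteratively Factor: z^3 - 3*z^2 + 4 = (z + 1)*(z^2 - 4*z + 4) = (z - 2)*(z + 1)*(z - 2)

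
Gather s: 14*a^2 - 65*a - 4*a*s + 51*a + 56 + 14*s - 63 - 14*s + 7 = 14*a^2 - 4*a*s - 14*a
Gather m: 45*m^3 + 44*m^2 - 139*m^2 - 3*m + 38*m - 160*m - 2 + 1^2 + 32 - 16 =45*m^3 - 95*m^2 - 125*m + 15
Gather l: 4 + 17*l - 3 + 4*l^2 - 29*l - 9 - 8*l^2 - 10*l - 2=-4*l^2 - 22*l - 10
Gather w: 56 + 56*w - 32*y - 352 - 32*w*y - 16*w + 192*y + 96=w*(40 - 32*y) + 160*y - 200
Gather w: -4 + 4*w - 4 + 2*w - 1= 6*w - 9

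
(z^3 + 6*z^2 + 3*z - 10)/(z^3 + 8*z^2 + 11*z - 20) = (z + 2)/(z + 4)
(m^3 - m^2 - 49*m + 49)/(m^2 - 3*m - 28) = (m^2 + 6*m - 7)/(m + 4)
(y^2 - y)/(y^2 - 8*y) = (y - 1)/(y - 8)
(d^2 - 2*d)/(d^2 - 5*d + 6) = d/(d - 3)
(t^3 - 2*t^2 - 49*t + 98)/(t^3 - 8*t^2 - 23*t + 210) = (t^2 + 5*t - 14)/(t^2 - t - 30)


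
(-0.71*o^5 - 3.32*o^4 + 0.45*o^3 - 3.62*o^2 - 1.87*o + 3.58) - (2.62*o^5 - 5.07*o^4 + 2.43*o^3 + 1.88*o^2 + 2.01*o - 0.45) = -3.33*o^5 + 1.75*o^4 - 1.98*o^3 - 5.5*o^2 - 3.88*o + 4.03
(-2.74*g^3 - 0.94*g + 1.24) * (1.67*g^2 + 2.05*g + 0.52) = -4.5758*g^5 - 5.617*g^4 - 2.9946*g^3 + 0.1438*g^2 + 2.0532*g + 0.6448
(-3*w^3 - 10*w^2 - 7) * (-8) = 24*w^3 + 80*w^2 + 56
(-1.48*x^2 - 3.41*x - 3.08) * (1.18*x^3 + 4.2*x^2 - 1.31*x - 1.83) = -1.7464*x^5 - 10.2398*x^4 - 16.0176*x^3 - 5.7605*x^2 + 10.2751*x + 5.6364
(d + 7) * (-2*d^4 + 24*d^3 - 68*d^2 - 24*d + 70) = -2*d^5 + 10*d^4 + 100*d^3 - 500*d^2 - 98*d + 490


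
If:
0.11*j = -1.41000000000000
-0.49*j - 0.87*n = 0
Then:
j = -12.82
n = 7.22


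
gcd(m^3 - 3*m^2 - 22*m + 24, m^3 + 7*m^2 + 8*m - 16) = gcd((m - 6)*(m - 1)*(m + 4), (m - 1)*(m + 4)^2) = m^2 + 3*m - 4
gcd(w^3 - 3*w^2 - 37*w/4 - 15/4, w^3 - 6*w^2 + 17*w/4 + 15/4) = w^2 - 9*w/2 - 5/2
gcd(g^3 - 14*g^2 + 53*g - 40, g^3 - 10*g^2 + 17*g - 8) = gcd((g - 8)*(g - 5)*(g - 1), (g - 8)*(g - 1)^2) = g^2 - 9*g + 8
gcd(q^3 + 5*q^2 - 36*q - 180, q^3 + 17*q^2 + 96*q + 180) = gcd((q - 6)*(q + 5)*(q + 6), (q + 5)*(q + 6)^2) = q^2 + 11*q + 30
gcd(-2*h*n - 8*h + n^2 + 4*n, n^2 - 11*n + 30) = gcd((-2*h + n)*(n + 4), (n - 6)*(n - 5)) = 1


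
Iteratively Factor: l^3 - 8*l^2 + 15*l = (l - 3)*(l^2 - 5*l) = l*(l - 3)*(l - 5)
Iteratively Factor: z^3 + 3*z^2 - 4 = (z - 1)*(z^2 + 4*z + 4) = (z - 1)*(z + 2)*(z + 2)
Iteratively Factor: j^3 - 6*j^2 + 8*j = (j - 4)*(j^2 - 2*j) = j*(j - 4)*(j - 2)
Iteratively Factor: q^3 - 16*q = (q + 4)*(q^2 - 4*q) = q*(q + 4)*(q - 4)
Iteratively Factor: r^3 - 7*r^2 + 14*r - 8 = (r - 4)*(r^2 - 3*r + 2) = (r - 4)*(r - 2)*(r - 1)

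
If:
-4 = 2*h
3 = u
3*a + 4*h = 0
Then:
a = 8/3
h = -2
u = 3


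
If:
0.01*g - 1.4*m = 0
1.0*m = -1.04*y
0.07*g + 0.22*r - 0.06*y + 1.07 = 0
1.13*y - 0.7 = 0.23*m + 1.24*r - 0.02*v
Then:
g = -145.6*y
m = -1.04*y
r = 46.6*y - 4.86363636363636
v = 2820.74*y - 266.545454545455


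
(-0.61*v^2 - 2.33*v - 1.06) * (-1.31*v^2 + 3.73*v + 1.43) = 0.7991*v^4 + 0.777*v^3 - 8.1746*v^2 - 7.2857*v - 1.5158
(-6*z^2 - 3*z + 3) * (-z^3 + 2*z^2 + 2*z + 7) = 6*z^5 - 9*z^4 - 21*z^3 - 42*z^2 - 15*z + 21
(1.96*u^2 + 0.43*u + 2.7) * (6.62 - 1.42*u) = -2.7832*u^3 + 12.3646*u^2 - 0.9874*u + 17.874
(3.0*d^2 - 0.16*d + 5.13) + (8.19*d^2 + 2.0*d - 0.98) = 11.19*d^2 + 1.84*d + 4.15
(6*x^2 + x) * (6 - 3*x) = -18*x^3 + 33*x^2 + 6*x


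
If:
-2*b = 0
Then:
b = 0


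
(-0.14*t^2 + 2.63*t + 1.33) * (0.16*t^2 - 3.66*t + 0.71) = -0.0224*t^4 + 0.9332*t^3 - 9.5124*t^2 - 3.0005*t + 0.9443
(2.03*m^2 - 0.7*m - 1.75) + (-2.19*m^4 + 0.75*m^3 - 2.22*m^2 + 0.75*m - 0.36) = -2.19*m^4 + 0.75*m^3 - 0.19*m^2 + 0.05*m - 2.11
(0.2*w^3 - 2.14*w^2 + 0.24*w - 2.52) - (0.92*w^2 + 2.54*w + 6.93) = 0.2*w^3 - 3.06*w^2 - 2.3*w - 9.45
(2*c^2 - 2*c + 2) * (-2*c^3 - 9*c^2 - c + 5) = -4*c^5 - 14*c^4 + 12*c^3 - 6*c^2 - 12*c + 10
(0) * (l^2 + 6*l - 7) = 0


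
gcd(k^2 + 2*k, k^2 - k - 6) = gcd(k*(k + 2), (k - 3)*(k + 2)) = k + 2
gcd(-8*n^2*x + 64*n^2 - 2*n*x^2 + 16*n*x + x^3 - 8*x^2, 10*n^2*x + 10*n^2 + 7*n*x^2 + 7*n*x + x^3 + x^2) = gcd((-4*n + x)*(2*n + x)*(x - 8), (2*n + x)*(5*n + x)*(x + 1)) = 2*n + x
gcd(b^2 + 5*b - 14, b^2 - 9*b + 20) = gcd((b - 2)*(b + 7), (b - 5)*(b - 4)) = 1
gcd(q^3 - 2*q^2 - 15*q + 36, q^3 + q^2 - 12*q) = q^2 + q - 12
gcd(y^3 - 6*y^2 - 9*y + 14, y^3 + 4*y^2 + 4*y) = y + 2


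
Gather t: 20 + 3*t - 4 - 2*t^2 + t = -2*t^2 + 4*t + 16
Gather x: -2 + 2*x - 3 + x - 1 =3*x - 6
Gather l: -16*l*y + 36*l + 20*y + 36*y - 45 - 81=l*(36 - 16*y) + 56*y - 126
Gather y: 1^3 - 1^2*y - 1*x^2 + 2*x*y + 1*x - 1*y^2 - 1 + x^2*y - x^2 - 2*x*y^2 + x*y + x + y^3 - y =-2*x^2 + 2*x + y^3 + y^2*(-2*x - 1) + y*(x^2 + 3*x - 2)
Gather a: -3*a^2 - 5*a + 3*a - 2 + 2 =-3*a^2 - 2*a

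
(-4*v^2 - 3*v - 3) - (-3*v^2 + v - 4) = -v^2 - 4*v + 1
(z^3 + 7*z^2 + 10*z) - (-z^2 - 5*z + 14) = z^3 + 8*z^2 + 15*z - 14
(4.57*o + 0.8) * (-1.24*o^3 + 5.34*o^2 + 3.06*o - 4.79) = -5.6668*o^4 + 23.4118*o^3 + 18.2562*o^2 - 19.4423*o - 3.832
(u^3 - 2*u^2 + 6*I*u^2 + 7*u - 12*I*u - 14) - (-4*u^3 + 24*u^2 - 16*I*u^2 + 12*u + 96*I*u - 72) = 5*u^3 - 26*u^2 + 22*I*u^2 - 5*u - 108*I*u + 58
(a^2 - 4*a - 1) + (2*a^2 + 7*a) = 3*a^2 + 3*a - 1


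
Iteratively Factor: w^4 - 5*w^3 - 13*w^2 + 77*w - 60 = (w - 1)*(w^3 - 4*w^2 - 17*w + 60) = (w - 1)*(w + 4)*(w^2 - 8*w + 15) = (w - 5)*(w - 1)*(w + 4)*(w - 3)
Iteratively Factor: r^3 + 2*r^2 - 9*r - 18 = (r - 3)*(r^2 + 5*r + 6) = (r - 3)*(r + 3)*(r + 2)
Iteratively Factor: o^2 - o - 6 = (o + 2)*(o - 3)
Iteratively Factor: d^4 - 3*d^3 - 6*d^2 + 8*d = (d - 1)*(d^3 - 2*d^2 - 8*d) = d*(d - 1)*(d^2 - 2*d - 8) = d*(d - 1)*(d + 2)*(d - 4)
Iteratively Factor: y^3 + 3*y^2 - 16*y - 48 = (y + 3)*(y^2 - 16) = (y - 4)*(y + 3)*(y + 4)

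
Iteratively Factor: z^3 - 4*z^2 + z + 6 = (z - 3)*(z^2 - z - 2) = (z - 3)*(z - 2)*(z + 1)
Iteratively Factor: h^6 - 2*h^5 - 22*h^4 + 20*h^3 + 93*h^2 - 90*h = (h - 5)*(h^5 + 3*h^4 - 7*h^3 - 15*h^2 + 18*h) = (h - 5)*(h + 3)*(h^4 - 7*h^2 + 6*h) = (h - 5)*(h - 1)*(h + 3)*(h^3 + h^2 - 6*h) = h*(h - 5)*(h - 1)*(h + 3)*(h^2 + h - 6) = h*(h - 5)*(h - 2)*(h - 1)*(h + 3)*(h + 3)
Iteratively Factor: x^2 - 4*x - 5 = (x - 5)*(x + 1)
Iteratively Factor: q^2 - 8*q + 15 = (q - 5)*(q - 3)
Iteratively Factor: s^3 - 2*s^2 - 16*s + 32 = (s - 4)*(s^2 + 2*s - 8) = (s - 4)*(s - 2)*(s + 4)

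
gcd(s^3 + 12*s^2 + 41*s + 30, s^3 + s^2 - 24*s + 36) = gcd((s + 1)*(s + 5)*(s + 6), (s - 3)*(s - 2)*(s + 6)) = s + 6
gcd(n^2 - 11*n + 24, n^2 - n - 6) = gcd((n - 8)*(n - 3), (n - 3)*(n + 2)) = n - 3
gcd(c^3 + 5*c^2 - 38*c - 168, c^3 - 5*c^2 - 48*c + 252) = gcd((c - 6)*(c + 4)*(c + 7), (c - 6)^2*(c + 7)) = c^2 + c - 42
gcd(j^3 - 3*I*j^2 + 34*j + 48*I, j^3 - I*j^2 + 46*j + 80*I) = j^2 - 6*I*j + 16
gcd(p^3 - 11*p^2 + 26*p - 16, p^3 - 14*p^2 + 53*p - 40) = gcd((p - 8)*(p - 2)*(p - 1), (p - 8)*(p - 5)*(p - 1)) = p^2 - 9*p + 8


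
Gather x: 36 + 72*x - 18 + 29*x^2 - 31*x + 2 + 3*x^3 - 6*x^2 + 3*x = 3*x^3 + 23*x^2 + 44*x + 20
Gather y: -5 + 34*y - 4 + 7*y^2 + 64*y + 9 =7*y^2 + 98*y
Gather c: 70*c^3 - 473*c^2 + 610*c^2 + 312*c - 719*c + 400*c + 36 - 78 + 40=70*c^3 + 137*c^2 - 7*c - 2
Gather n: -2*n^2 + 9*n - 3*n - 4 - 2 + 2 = -2*n^2 + 6*n - 4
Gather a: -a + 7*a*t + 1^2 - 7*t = a*(7*t - 1) - 7*t + 1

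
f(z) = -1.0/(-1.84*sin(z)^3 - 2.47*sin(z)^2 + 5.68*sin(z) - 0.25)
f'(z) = -1.0*(5.52*sin(z)^2*cos(z) + 4.94*sin(z)*cos(z) - 5.68*cos(z))/(-1.84*sin(z)^3 - 2.47*sin(z)^2 + 5.68*sin(z) - 0.25)^2 = (-5.52*sin(z)^2 - 4.94*sin(z) + 5.68)*cos(z)/(1.84*sin(z)^3 + 2.47*sin(z)^2 - 5.68*sin(z) + 0.25)^2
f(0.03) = 12.21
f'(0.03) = 823.65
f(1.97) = -0.69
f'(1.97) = 0.66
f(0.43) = -0.64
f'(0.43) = 1.00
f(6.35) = -8.50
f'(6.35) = 383.78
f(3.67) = 0.29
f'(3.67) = -0.48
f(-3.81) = -0.53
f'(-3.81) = -0.11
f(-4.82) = -0.87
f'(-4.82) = -0.38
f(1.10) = -0.65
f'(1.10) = -0.59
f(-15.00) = 0.22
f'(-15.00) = -0.25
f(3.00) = -2.01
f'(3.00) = -19.51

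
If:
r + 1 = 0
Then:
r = -1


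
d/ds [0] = 0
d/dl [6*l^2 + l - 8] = 12*l + 1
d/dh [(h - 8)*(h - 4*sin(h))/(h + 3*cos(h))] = ((h - 8)*(h - 4*sin(h))*(3*sin(h) - 1) + (h + 3*cos(h))*(h + (8 - h)*(4*cos(h) - 1) - 4*sin(h)))/(h + 3*cos(h))^2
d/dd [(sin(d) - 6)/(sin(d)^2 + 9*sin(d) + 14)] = (12*sin(d) + cos(d)^2 + 67)*cos(d)/(sin(d)^2 + 9*sin(d) + 14)^2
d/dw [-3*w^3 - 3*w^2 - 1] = 3*w*(-3*w - 2)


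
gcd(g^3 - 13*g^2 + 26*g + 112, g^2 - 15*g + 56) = g^2 - 15*g + 56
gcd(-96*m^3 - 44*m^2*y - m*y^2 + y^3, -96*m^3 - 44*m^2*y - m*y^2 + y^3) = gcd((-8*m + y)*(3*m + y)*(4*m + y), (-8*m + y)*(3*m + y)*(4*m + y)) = -96*m^3 - 44*m^2*y - m*y^2 + y^3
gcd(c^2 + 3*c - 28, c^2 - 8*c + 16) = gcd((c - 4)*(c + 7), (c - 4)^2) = c - 4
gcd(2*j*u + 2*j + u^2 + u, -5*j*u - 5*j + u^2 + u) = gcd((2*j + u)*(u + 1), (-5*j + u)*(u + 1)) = u + 1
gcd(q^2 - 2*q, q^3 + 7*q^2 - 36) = q - 2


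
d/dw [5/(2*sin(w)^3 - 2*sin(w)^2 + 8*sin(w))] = 5*(-3*cos(w) + 2/tan(w) - 4*cos(w)/sin(w)^2)/(2*(sin(w)^2 - sin(w) + 4)^2)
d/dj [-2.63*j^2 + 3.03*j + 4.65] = 3.03 - 5.26*j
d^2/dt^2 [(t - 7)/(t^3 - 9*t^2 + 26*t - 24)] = 2*((t - 7)*(3*t^2 - 18*t + 26)^2 + (-3*t^2 + 18*t - 3*(t - 7)*(t - 3) - 26)*(t^3 - 9*t^2 + 26*t - 24))/(t^3 - 9*t^2 + 26*t - 24)^3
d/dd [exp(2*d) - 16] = 2*exp(2*d)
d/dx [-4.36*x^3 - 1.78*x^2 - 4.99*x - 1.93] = -13.08*x^2 - 3.56*x - 4.99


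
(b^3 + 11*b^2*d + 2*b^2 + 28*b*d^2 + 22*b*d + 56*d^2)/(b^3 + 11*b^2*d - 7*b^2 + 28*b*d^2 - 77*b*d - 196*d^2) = (b + 2)/(b - 7)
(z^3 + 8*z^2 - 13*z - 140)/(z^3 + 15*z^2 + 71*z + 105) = (z - 4)/(z + 3)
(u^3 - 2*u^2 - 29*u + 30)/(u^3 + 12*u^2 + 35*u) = (u^2 - 7*u + 6)/(u*(u + 7))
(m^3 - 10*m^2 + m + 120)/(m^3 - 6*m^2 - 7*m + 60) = (m - 8)/(m - 4)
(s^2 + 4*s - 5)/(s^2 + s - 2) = (s + 5)/(s + 2)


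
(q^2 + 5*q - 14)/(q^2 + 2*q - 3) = (q^2 + 5*q - 14)/(q^2 + 2*q - 3)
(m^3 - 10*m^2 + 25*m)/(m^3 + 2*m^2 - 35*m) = (m - 5)/(m + 7)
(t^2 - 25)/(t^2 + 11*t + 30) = (t - 5)/(t + 6)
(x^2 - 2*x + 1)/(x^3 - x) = (x - 1)/(x*(x + 1))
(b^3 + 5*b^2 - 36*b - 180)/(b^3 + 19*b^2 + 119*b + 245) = (b^2 - 36)/(b^2 + 14*b + 49)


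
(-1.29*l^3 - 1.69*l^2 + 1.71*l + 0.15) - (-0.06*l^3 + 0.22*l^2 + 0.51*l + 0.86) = -1.23*l^3 - 1.91*l^2 + 1.2*l - 0.71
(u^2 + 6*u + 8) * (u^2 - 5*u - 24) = u^4 + u^3 - 46*u^2 - 184*u - 192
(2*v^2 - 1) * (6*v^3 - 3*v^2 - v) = 12*v^5 - 6*v^4 - 8*v^3 + 3*v^2 + v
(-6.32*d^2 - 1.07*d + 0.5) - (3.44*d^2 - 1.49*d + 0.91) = -9.76*d^2 + 0.42*d - 0.41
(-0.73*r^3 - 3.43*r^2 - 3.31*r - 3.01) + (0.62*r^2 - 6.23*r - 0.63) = -0.73*r^3 - 2.81*r^2 - 9.54*r - 3.64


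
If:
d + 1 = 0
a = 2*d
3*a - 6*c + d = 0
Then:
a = -2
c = -7/6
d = -1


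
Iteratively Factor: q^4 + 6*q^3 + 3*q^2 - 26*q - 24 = (q + 3)*(q^3 + 3*q^2 - 6*q - 8) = (q + 1)*(q + 3)*(q^2 + 2*q - 8) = (q + 1)*(q + 3)*(q + 4)*(q - 2)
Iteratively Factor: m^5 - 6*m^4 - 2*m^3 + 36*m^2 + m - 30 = (m - 1)*(m^4 - 5*m^3 - 7*m^2 + 29*m + 30) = (m - 5)*(m - 1)*(m^3 - 7*m - 6) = (m - 5)*(m - 3)*(m - 1)*(m^2 + 3*m + 2) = (m - 5)*(m - 3)*(m - 1)*(m + 2)*(m + 1)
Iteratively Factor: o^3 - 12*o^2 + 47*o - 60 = (o - 4)*(o^2 - 8*o + 15) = (o - 5)*(o - 4)*(o - 3)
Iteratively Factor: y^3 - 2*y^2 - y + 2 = (y + 1)*(y^2 - 3*y + 2) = (y - 2)*(y + 1)*(y - 1)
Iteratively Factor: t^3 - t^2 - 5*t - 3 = (t - 3)*(t^2 + 2*t + 1) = (t - 3)*(t + 1)*(t + 1)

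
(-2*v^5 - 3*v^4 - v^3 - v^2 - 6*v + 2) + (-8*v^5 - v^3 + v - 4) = -10*v^5 - 3*v^4 - 2*v^3 - v^2 - 5*v - 2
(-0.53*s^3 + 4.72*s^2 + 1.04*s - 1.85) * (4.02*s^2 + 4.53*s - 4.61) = -2.1306*s^5 + 16.5735*s^4 + 28.0057*s^3 - 24.485*s^2 - 13.1749*s + 8.5285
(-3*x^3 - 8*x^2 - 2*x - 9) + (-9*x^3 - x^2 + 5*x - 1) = -12*x^3 - 9*x^2 + 3*x - 10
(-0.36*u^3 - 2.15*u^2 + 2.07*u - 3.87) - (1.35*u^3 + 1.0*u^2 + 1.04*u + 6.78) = -1.71*u^3 - 3.15*u^2 + 1.03*u - 10.65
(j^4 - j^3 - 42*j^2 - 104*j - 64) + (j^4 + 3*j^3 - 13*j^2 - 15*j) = 2*j^4 + 2*j^3 - 55*j^2 - 119*j - 64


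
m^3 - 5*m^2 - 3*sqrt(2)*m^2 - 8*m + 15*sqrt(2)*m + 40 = (m - 5)*(m - 4*sqrt(2))*(m + sqrt(2))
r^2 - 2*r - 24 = (r - 6)*(r + 4)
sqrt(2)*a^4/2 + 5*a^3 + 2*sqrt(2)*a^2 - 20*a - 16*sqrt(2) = (a - 2)*(a + sqrt(2))*(a + 4*sqrt(2))*(sqrt(2)*a/2 + sqrt(2))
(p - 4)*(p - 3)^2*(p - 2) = p^4 - 12*p^3 + 53*p^2 - 102*p + 72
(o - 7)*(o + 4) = o^2 - 3*o - 28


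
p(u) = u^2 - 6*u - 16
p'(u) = 2*u - 6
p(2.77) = -24.95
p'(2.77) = -0.46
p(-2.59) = 6.25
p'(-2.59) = -11.18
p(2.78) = -24.95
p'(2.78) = -0.44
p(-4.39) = 29.61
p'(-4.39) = -14.78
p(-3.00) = 11.00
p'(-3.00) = -12.00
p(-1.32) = -6.34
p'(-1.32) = -8.64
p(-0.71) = -11.24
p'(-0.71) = -7.42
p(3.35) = -24.88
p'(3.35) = 0.70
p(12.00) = 56.00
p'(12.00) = 18.00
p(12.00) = 56.00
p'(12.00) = 18.00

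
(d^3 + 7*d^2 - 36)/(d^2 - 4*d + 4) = (d^2 + 9*d + 18)/(d - 2)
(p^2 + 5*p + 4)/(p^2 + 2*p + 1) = (p + 4)/(p + 1)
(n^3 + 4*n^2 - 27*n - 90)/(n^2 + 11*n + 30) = (n^2 - 2*n - 15)/(n + 5)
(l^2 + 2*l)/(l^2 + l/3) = 3*(l + 2)/(3*l + 1)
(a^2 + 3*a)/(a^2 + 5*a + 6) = a/(a + 2)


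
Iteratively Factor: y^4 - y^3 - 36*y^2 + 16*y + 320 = (y + 4)*(y^3 - 5*y^2 - 16*y + 80) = (y + 4)^2*(y^2 - 9*y + 20) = (y - 5)*(y + 4)^2*(y - 4)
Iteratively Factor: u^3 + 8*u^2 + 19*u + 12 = (u + 4)*(u^2 + 4*u + 3) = (u + 1)*(u + 4)*(u + 3)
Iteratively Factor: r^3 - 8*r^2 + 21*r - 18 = (r - 2)*(r^2 - 6*r + 9) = (r - 3)*(r - 2)*(r - 3)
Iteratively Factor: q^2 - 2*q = (q - 2)*(q)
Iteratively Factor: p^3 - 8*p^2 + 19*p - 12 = (p - 4)*(p^2 - 4*p + 3) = (p - 4)*(p - 1)*(p - 3)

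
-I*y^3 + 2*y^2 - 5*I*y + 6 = (y - 2*I)*(y + 3*I)*(-I*y + 1)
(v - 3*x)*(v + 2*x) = v^2 - v*x - 6*x^2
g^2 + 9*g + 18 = (g + 3)*(g + 6)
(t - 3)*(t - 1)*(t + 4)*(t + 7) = t^4 + 7*t^3 - 13*t^2 - 79*t + 84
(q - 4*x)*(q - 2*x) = q^2 - 6*q*x + 8*x^2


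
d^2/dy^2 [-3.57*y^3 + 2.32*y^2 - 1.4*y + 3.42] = 4.64 - 21.42*y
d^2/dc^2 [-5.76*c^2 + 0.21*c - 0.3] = -11.5200000000000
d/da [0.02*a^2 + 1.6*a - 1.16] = 0.04*a + 1.6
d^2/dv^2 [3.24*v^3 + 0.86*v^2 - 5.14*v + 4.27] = 19.44*v + 1.72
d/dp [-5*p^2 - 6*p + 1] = -10*p - 6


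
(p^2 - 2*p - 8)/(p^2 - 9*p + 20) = (p + 2)/(p - 5)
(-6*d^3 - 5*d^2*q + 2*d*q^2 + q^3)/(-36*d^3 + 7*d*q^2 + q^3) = (d + q)/(6*d + q)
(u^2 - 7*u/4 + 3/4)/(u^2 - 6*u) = (4*u^2 - 7*u + 3)/(4*u*(u - 6))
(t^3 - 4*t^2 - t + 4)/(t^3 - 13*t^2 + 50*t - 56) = (t^2 - 1)/(t^2 - 9*t + 14)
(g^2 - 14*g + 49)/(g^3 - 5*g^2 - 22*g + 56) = (g - 7)/(g^2 + 2*g - 8)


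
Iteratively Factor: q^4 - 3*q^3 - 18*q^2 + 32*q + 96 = (q + 3)*(q^3 - 6*q^2 + 32) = (q - 4)*(q + 3)*(q^2 - 2*q - 8) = (q - 4)^2*(q + 3)*(q + 2)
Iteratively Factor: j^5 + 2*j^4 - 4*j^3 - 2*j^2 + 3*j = (j + 1)*(j^4 + j^3 - 5*j^2 + 3*j) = (j - 1)*(j + 1)*(j^3 + 2*j^2 - 3*j) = (j - 1)^2*(j + 1)*(j^2 + 3*j) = j*(j - 1)^2*(j + 1)*(j + 3)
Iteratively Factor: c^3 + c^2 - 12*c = (c + 4)*(c^2 - 3*c) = c*(c + 4)*(c - 3)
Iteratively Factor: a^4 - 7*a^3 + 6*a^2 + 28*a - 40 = (a - 2)*(a^3 - 5*a^2 - 4*a + 20) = (a - 2)^2*(a^2 - 3*a - 10) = (a - 5)*(a - 2)^2*(a + 2)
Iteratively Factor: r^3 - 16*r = (r)*(r^2 - 16) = r*(r - 4)*(r + 4)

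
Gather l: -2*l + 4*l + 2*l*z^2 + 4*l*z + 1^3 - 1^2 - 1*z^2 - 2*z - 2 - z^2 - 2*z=l*(2*z^2 + 4*z + 2) - 2*z^2 - 4*z - 2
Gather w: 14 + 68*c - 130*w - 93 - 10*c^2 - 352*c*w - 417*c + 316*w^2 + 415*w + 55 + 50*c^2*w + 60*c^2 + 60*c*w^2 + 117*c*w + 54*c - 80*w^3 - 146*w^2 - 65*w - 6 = 50*c^2 - 295*c - 80*w^3 + w^2*(60*c + 170) + w*(50*c^2 - 235*c + 220) - 30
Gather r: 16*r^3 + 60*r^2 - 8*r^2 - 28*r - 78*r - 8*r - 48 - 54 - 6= 16*r^3 + 52*r^2 - 114*r - 108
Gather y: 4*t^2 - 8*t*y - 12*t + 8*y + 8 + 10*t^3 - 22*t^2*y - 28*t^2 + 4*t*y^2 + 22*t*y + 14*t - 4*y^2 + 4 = 10*t^3 - 24*t^2 + 2*t + y^2*(4*t - 4) + y*(-22*t^2 + 14*t + 8) + 12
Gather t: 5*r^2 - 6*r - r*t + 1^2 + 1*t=5*r^2 - 6*r + t*(1 - r) + 1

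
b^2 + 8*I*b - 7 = (b + I)*(b + 7*I)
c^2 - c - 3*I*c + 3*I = (c - 1)*(c - 3*I)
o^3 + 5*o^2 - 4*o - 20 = (o - 2)*(o + 2)*(o + 5)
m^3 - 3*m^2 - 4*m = m*(m - 4)*(m + 1)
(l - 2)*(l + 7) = l^2 + 5*l - 14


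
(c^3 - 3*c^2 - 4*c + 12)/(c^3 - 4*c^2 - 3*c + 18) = (c - 2)/(c - 3)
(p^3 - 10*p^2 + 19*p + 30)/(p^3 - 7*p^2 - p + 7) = (p^2 - 11*p + 30)/(p^2 - 8*p + 7)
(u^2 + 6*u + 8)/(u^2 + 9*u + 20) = (u + 2)/(u + 5)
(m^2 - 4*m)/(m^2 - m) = (m - 4)/(m - 1)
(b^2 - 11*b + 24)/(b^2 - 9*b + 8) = (b - 3)/(b - 1)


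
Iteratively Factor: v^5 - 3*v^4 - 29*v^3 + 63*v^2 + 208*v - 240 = (v + 4)*(v^4 - 7*v^3 - v^2 + 67*v - 60) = (v - 5)*(v + 4)*(v^3 - 2*v^2 - 11*v + 12) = (v - 5)*(v - 1)*(v + 4)*(v^2 - v - 12) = (v - 5)*(v - 1)*(v + 3)*(v + 4)*(v - 4)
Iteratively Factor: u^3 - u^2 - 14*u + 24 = (u - 3)*(u^2 + 2*u - 8) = (u - 3)*(u - 2)*(u + 4)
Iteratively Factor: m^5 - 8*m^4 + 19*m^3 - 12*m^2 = (m)*(m^4 - 8*m^3 + 19*m^2 - 12*m) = m*(m - 4)*(m^3 - 4*m^2 + 3*m) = m*(m - 4)*(m - 3)*(m^2 - m) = m^2*(m - 4)*(m - 3)*(m - 1)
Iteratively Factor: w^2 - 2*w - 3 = (w + 1)*(w - 3)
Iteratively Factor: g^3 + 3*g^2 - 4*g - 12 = (g + 2)*(g^2 + g - 6) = (g - 2)*(g + 2)*(g + 3)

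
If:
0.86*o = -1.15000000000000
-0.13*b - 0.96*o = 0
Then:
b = 9.87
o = -1.34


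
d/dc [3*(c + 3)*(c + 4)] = 6*c + 21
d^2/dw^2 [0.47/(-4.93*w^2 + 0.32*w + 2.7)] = (-22.846606*w^2 + 1.482944*w + 0.47*(9.86*w - 0.32)*(19.72*w - 0.64) + 12.51234)/(-4.93*w^2 + 0.32*w + 2.7)^3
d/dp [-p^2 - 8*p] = -2*p - 8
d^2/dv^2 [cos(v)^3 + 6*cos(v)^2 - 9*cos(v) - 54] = 33*cos(v)/4 - 12*cos(2*v) - 9*cos(3*v)/4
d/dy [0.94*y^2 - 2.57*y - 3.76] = 1.88*y - 2.57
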